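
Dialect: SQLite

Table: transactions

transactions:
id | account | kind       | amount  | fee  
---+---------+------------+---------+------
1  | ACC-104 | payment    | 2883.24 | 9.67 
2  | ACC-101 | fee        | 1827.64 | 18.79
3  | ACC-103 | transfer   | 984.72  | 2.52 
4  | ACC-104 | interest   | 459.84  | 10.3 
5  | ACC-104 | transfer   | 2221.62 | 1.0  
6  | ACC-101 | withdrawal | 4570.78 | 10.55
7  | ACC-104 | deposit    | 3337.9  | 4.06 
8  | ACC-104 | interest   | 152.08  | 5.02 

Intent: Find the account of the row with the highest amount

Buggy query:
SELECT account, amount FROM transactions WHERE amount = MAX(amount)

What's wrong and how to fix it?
Bug: MAX(amount) is an aggregate and cannot be used directly in WHERE

Fix: Use a subquery: WHERE amount = (SELECT MAX(amount) FROM transactions)

Corrected query:
SELECT account, amount FROM transactions WHERE amount = (SELECT MAX(amount) FROM transactions)

Result:
account | amount 
--------+--------
ACC-101 | 4570.78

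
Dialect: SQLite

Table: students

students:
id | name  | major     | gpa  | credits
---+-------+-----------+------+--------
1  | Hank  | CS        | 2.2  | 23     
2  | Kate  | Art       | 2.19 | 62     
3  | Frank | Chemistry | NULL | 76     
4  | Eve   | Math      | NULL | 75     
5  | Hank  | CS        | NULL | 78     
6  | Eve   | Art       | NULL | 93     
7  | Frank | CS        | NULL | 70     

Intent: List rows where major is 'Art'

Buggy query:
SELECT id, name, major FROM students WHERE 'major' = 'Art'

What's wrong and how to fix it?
Bug: Single quotes denote string literals in SQL; the column name is being compared as a constant string

Fix: Remove the quotes around the column name (or use double quotes for an identifier)

Corrected query:
SELECT id, name, major FROM students WHERE major = 'Art'

Result:
id | name | major
---+------+------
2  | Kate | Art  
6  | Eve  | Art  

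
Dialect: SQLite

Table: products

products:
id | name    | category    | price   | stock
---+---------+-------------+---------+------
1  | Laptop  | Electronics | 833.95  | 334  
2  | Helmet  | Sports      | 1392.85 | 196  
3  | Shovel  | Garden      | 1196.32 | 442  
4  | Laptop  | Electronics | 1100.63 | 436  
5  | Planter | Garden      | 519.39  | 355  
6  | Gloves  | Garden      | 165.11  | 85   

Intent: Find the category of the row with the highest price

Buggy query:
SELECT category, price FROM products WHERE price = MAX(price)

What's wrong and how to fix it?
Bug: WHERE is evaluated per row; an aggregate over the whole table isn't defined there

Fix: Wrap MAX in a scalar subquery so WHERE compares against a single value

Corrected query:
SELECT category, price FROM products WHERE price = (SELECT MAX(price) FROM products)

Result:
category | price  
---------+--------
Sports   | 1392.85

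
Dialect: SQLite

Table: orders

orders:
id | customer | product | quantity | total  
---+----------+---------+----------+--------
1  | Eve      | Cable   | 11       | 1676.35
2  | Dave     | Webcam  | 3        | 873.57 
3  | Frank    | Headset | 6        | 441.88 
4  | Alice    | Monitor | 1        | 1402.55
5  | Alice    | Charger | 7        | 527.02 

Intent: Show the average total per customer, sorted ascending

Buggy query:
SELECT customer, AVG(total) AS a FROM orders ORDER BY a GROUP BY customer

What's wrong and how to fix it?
Bug: ORDER BY appears before GROUP BY; SQL clause order requires GROUP BY first

Fix: Move ORDER BY to the end, after GROUP BY

Corrected query:
SELECT customer, AVG(total) AS a FROM orders GROUP BY customer ORDER BY a

Result:
customer | a      
---------+--------
Frank    | 441.88 
Dave     | 873.57 
Alice    | 964.785
Eve      | 1676.35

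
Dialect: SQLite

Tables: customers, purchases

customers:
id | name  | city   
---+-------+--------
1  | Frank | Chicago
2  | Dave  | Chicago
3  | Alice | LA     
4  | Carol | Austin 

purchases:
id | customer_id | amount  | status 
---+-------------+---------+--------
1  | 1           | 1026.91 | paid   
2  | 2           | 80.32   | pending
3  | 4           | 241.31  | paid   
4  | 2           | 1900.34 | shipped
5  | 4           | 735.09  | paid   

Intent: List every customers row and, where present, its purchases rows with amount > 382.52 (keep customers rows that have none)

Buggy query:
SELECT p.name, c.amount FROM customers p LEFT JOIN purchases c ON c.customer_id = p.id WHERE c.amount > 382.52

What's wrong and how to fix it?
Bug: A WHERE condition on the right-hand table after LEFT JOIN drops unmatched parents

Fix: Put 'c.amount > 382.52' in the JOIN's ON clause instead of WHERE

Corrected query:
SELECT p.name, c.amount FROM customers p LEFT JOIN purchases c ON c.customer_id = p.id AND c.amount > 382.52

Result:
name  | amount 
------+--------
Frank | 1026.91
Dave  | 1900.34
Alice | NULL   
Carol | 735.09 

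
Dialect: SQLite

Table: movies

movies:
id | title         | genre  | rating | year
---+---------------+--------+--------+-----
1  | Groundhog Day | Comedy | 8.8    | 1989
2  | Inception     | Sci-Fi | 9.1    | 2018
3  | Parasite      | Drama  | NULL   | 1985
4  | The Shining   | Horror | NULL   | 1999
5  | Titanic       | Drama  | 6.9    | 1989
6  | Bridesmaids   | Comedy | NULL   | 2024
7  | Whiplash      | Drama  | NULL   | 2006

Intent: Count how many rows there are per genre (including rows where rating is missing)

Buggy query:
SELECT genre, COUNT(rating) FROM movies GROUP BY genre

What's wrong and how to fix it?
Bug: COUNT(column) counts non-NULL values only; rows with NULL rating aren't counted

Fix: Replace COUNT(rating) with COUNT(*)

Corrected query:
SELECT genre, COUNT(*) FROM movies GROUP BY genre

Result:
genre  | COUNT(*)
-------+---------
Comedy | 2       
Drama  | 3       
Horror | 1       
Sci-Fi | 1       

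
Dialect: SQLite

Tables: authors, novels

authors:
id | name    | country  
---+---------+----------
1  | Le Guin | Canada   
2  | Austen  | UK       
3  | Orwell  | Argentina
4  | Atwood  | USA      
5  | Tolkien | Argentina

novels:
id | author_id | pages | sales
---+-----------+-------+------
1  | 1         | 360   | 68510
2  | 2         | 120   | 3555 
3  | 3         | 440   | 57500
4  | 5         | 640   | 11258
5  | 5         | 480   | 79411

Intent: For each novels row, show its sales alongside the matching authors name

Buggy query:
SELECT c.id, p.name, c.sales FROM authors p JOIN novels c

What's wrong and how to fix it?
Bug: Missing join condition: each novels row is matched to all authors rows instead of just its own

Fix: Add ON c.author_id = p.id to the JOIN

Corrected query:
SELECT c.id, p.name, c.sales FROM authors p JOIN novels c ON c.author_id = p.id

Result:
id | name    | sales
---+---------+------
1  | Le Guin | 68510
2  | Austen  | 3555 
3  | Orwell  | 57500
4  | Tolkien | 11258
5  | Tolkien | 79411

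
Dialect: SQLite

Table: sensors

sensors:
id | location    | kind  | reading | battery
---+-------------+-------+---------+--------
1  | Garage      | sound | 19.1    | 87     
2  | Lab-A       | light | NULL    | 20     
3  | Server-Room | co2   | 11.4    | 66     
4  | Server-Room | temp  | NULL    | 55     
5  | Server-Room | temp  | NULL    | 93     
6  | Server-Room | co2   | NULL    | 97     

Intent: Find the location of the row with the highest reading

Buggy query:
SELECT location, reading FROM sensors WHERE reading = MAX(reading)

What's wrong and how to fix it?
Bug: MAX(reading) is an aggregate and cannot be used directly in WHERE

Fix: Wrap MAX in a scalar subquery so WHERE compares against a single value

Corrected query:
SELECT location, reading FROM sensors WHERE reading = (SELECT MAX(reading) FROM sensors)

Result:
location | reading
---------+--------
Garage   | 19.1   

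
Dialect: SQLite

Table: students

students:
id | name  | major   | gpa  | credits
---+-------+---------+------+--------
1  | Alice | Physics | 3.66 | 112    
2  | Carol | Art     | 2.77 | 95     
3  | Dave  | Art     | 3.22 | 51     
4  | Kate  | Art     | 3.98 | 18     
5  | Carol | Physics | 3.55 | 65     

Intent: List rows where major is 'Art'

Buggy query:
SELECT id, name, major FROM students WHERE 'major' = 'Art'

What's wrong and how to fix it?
Bug: Single quotes denote string literals in SQL; the column name is being compared as a constant string

Fix: Remove the quotes around the column name (or use double quotes for an identifier)

Corrected query:
SELECT id, name, major FROM students WHERE major = 'Art'

Result:
id | name  | major
---+-------+------
2  | Carol | Art  
3  | Dave  | Art  
4  | Kate  | Art  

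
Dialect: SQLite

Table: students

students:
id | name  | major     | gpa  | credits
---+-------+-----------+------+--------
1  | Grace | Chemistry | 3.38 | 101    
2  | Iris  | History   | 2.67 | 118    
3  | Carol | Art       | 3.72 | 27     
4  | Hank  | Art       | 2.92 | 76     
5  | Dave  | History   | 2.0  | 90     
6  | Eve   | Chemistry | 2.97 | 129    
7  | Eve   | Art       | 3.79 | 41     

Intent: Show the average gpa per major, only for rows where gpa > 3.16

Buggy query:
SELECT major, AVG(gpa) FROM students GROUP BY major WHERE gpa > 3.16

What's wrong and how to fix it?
Bug: Row-level WHERE must come before GROUP BY in the clause order

Fix: Place WHERE between FROM and GROUP BY

Corrected query:
SELECT major, AVG(gpa) FROM students WHERE gpa > 3.16 GROUP BY major

Result:
major     | AVG(gpa)
----------+---------
Art       | 3.755   
Chemistry | 3.38    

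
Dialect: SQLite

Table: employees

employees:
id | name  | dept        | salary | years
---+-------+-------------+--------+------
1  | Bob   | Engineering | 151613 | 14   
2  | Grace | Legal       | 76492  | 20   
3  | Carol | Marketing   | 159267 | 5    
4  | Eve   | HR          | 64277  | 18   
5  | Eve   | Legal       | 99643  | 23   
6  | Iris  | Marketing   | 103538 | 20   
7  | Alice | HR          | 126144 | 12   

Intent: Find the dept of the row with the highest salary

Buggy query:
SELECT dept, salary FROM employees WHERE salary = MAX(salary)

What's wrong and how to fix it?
Bug: MAX(salary) is an aggregate and cannot be used directly in WHERE

Fix: Wrap MAX in a scalar subquery so WHERE compares against a single value

Corrected query:
SELECT dept, salary FROM employees WHERE salary = (SELECT MAX(salary) FROM employees)

Result:
dept      | salary
----------+-------
Marketing | 159267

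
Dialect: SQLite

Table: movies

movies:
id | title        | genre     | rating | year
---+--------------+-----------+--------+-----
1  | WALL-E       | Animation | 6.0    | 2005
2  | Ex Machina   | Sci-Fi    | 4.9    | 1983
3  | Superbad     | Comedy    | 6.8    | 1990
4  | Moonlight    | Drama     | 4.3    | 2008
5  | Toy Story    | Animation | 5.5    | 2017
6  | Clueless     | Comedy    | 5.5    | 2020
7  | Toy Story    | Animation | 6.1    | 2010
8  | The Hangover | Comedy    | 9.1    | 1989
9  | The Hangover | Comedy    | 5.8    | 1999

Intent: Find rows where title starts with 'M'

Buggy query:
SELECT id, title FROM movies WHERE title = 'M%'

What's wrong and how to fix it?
Bug: Wildcards only work with LIKE; '=' treats '%' as a literal character

Fix: Use LIKE for wildcard pattern matching

Corrected query:
SELECT id, title FROM movies WHERE title LIKE 'M%'

Result:
id | title    
---+----------
4  | Moonlight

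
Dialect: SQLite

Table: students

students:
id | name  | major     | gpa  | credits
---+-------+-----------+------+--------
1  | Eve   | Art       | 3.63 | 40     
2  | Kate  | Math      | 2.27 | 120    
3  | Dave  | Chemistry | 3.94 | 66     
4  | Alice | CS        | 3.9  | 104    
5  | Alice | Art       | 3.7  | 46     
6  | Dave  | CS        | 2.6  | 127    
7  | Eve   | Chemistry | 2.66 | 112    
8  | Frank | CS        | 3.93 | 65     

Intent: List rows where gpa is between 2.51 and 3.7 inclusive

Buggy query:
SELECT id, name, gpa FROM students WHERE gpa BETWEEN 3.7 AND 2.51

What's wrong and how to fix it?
Bug: BETWEEN expects the lower bound first; with 3.7 AND 2.51 the range is empty

Fix: Write BETWEEN 2.51 AND 3.7

Corrected query:
SELECT id, name, gpa FROM students WHERE gpa BETWEEN 2.51 AND 3.7

Result:
id | name  | gpa 
---+-------+-----
1  | Eve   | 3.63
5  | Alice | 3.7 
6  | Dave  | 2.6 
7  | Eve   | 2.66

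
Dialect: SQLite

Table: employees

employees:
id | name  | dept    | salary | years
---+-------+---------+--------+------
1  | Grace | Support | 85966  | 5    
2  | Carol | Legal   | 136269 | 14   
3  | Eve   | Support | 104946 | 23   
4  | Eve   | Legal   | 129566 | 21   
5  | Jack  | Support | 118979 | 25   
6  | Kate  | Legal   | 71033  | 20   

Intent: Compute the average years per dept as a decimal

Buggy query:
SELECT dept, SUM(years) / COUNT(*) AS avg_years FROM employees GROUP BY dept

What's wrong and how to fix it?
Bug: SUM(years) and COUNT(*) are both integers; the division truncates the fractional part

Fix: Cast one side to REAL so the division keeps the fractional part

Corrected query:
SELECT dept, SUM(years) * 1.0 / COUNT(*) AS avg_years FROM employees GROUP BY dept

Result:
dept    | avg_years
--------+----------
Legal   | 18.333333
Support | 17.666667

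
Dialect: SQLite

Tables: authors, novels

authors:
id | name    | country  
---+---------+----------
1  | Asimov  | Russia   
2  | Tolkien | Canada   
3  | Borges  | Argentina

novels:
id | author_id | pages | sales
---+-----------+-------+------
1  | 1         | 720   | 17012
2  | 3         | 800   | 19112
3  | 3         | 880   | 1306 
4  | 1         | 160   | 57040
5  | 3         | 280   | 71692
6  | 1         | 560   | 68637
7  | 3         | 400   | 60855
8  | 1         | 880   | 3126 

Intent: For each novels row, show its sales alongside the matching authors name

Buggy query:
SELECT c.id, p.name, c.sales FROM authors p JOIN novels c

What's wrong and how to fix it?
Bug: JOIN with no ON clause produces a cartesian product; every novels row pairs with every authors row

Fix: Specify the join condition linking the foreign key to the parent id

Corrected query:
SELECT c.id, p.name, c.sales FROM authors p JOIN novels c ON c.author_id = p.id

Result:
id | name   | sales
---+--------+------
1  | Asimov | 17012
2  | Borges | 19112
3  | Borges | 1306 
4  | Asimov | 57040
5  | Borges | 71692
6  | Asimov | 68637
7  | Borges | 60855
8  | Asimov | 3126 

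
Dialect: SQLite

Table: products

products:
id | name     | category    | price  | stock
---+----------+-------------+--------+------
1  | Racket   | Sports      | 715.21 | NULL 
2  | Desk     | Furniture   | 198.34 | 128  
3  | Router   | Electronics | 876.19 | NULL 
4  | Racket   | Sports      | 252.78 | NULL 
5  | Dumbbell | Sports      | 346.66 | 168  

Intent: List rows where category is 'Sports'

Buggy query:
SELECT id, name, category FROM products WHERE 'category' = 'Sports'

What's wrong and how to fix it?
Bug: 'category' in single quotes is a string literal, not the column; the comparison is literal-vs-literal and never true

Fix: Reference the column as category without single quotes

Corrected query:
SELECT id, name, category FROM products WHERE category = 'Sports'

Result:
id | name     | category
---+----------+---------
1  | Racket   | Sports  
4  | Racket   | Sports  
5  | Dumbbell | Sports  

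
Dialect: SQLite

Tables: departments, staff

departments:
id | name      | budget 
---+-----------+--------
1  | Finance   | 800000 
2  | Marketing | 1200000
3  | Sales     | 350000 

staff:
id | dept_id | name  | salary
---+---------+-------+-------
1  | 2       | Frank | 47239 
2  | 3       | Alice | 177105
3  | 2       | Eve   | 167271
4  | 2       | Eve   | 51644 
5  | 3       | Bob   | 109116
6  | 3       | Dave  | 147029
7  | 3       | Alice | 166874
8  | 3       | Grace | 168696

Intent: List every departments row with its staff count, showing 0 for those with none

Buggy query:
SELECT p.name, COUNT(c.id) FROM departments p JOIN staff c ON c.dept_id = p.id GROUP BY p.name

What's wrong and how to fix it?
Bug: INNER JOIN drops departments rows that have no matching staff rows

Fix: Switch to LEFT JOIN to retain unmatched parent rows

Corrected query:
SELECT p.name, COUNT(c.id) FROM departments p LEFT JOIN staff c ON c.dept_id = p.id GROUP BY p.name

Result:
name      | COUNT(c.id)
----------+------------
Finance   | 0          
Marketing | 3          
Sales     | 5          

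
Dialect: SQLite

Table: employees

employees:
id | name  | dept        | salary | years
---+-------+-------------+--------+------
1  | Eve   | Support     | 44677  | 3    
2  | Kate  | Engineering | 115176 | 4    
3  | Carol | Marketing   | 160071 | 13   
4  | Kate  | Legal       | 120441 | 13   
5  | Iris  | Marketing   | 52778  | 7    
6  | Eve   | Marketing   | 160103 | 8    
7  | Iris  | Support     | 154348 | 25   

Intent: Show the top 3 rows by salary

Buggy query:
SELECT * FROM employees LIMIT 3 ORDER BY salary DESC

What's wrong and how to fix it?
Bug: LIMIT must come after ORDER BY

Fix: Swap the clauses: ORDER BY first, then LIMIT

Corrected query:
SELECT * FROM employees ORDER BY salary DESC LIMIT 3

Result:
id | name  | dept      | salary | years
---+-------+-----------+--------+------
6  | Eve   | Marketing | 160103 | 8    
3  | Carol | Marketing | 160071 | 13   
7  | Iris  | Support   | 154348 | 25   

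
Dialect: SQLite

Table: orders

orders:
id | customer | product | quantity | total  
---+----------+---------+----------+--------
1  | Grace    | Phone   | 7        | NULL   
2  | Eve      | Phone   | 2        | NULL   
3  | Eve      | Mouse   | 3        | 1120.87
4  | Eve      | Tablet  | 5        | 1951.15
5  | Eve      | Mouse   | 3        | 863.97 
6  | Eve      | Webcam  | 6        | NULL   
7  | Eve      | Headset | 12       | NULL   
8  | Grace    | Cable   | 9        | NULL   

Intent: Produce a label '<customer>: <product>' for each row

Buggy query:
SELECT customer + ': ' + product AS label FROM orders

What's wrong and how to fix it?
Bug: SQLite uses || for string concatenation; + coerces text to numbers (yielding 0)

Fix: Replace + with || to concatenate text

Corrected query:
SELECT customer || ': ' || product AS label FROM orders

Result:
label       
------------
Grace: Phone
Eve: Phone  
Eve: Mouse  
Eve: Tablet 
Eve: Mouse  
Eve: Webcam 
Eve: Headset
Grace: Cable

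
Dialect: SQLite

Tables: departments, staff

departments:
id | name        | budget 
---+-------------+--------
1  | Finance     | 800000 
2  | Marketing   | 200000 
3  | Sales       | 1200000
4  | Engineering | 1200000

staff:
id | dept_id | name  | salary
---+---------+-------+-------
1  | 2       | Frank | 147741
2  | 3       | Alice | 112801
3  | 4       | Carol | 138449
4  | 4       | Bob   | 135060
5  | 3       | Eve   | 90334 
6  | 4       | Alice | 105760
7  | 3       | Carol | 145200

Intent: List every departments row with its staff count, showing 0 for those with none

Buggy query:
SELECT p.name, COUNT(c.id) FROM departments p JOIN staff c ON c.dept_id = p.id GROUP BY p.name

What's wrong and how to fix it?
Bug: INNER JOIN drops departments rows that have no matching staff rows

Fix: Use LEFT JOIN so parents without children still appear (COUNT(c.id) gives 0)

Corrected query:
SELECT p.name, COUNT(c.id) FROM departments p LEFT JOIN staff c ON c.dept_id = p.id GROUP BY p.name

Result:
name        | COUNT(c.id)
------------+------------
Engineering | 3          
Finance     | 0          
Marketing   | 1          
Sales       | 3          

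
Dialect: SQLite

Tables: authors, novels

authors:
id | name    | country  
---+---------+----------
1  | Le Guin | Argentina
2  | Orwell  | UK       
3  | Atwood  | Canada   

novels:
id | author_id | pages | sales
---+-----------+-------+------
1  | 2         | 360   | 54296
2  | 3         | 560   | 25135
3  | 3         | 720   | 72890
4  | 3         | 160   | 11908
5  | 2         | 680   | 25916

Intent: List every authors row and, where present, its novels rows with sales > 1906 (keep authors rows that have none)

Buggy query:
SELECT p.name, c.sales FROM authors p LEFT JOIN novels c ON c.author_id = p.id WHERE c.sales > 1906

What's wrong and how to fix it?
Bug: A WHERE condition on the right-hand table after LEFT JOIN drops unmatched parents

Fix: Move the right-table condition into the ON clause so unmatched parents are kept

Corrected query:
SELECT p.name, c.sales FROM authors p LEFT JOIN novels c ON c.author_id = p.id AND c.sales > 1906

Result:
name    | sales
--------+------
Le Guin | NULL 
Orwell  | 25916
Orwell  | 54296
Atwood  | 11908
Atwood  | 25135
Atwood  | 72890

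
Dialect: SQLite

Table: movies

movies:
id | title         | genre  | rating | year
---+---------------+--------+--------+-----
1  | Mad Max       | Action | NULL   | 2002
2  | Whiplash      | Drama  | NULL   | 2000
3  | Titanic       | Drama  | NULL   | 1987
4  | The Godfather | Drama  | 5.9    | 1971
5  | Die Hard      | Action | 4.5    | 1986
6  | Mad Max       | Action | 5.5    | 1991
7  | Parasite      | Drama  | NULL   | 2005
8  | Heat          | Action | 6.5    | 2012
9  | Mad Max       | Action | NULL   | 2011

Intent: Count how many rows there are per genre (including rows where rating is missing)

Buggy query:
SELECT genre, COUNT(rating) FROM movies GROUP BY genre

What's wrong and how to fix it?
Bug: COUNT(column) counts non-NULL values only; rows with NULL rating aren't counted

Fix: Use COUNT(*) to count all rows regardless of NULL

Corrected query:
SELECT genre, COUNT(*) FROM movies GROUP BY genre

Result:
genre  | COUNT(*)
-------+---------
Action | 5       
Drama  | 4       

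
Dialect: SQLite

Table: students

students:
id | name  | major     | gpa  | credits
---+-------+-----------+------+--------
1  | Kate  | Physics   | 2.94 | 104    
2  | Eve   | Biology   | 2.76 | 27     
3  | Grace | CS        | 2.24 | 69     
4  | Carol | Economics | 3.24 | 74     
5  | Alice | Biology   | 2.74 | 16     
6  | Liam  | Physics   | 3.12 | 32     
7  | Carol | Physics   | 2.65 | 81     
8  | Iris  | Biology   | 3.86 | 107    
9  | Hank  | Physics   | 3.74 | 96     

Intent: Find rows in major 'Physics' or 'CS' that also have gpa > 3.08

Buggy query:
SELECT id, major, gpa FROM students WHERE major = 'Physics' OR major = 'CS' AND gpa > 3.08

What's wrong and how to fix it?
Bug: AND binds tighter than OR, so this parses as major = 'Physics' OR (major = 'CS' AND gpa > 3.08)

Fix: Add parentheses around the OR so the AND applies to both alternatives

Corrected query:
SELECT id, major, gpa FROM students WHERE (major = 'Physics' OR major = 'CS') AND gpa > 3.08

Result:
id | major   | gpa 
---+---------+-----
6  | Physics | 3.12
9  | Physics | 3.74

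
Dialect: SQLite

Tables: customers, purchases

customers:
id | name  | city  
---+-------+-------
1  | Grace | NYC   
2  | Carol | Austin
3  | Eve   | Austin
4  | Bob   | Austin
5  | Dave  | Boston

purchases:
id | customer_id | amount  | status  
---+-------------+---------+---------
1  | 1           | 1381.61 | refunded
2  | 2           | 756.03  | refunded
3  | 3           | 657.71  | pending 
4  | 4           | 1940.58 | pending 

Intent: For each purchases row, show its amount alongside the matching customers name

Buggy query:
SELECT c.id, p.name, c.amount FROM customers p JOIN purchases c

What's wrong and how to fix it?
Bug: JOIN with no ON clause produces a cartesian product; every purchases row pairs with every customers row

Fix: Specify the join condition linking the foreign key to the parent id

Corrected query:
SELECT c.id, p.name, c.amount FROM customers p JOIN purchases c ON c.customer_id = p.id

Result:
id | name  | amount 
---+-------+--------
1  | Grace | 1381.61
2  | Carol | 756.03 
3  | Eve   | 657.71 
4  | Bob   | 1940.58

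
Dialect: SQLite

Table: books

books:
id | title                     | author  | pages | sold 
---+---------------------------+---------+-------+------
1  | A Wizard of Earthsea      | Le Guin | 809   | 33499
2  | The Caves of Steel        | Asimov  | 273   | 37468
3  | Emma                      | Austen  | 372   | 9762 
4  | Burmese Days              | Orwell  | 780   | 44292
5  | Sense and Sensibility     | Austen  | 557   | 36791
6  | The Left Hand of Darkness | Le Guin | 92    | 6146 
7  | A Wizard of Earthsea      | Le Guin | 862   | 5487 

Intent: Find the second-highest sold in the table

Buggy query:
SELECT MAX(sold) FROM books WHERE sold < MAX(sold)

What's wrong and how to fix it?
Bug: The inner MAX is an aggregate inside WHERE, which is not allowed

Fix: Compute the overall MAX in a subquery, then take MAX of rows below it

Corrected query:
SELECT MAX(sold) FROM books WHERE sold < (SELECT MAX(sold) FROM books)

Result:
MAX(sold)
---------
37468    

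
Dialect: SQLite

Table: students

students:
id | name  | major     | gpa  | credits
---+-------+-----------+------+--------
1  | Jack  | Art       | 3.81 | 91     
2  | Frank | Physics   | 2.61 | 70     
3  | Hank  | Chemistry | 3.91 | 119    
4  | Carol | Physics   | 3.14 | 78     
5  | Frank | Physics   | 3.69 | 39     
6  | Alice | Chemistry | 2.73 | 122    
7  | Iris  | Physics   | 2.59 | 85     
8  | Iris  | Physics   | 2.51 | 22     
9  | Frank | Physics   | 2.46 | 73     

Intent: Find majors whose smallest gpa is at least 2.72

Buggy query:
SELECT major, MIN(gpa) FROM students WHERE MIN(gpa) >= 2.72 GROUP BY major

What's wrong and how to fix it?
Bug: MIN() in WHERE is a misuse of aggregate

Fix: Use HAVING for the per-group MIN condition

Corrected query:
SELECT major, MIN(gpa) FROM students GROUP BY major HAVING MIN(gpa) >= 2.72

Result:
major     | MIN(gpa)
----------+---------
Art       | 3.81    
Chemistry | 2.73    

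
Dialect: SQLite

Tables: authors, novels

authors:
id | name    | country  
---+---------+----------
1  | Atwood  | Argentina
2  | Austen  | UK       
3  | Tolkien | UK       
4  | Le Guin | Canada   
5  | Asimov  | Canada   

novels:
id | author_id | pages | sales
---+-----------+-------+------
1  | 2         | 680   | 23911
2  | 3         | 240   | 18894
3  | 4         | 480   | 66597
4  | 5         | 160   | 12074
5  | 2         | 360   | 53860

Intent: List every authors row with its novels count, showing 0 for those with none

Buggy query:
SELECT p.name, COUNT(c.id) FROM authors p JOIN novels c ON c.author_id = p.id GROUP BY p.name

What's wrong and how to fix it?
Bug: INNER JOIN drops authors rows that have no matching novels rows

Fix: Switch to LEFT JOIN to retain unmatched parent rows

Corrected query:
SELECT p.name, COUNT(c.id) FROM authors p LEFT JOIN novels c ON c.author_id = p.id GROUP BY p.name

Result:
name    | COUNT(c.id)
--------+------------
Asimov  | 1          
Atwood  | 0          
Austen  | 2          
Le Guin | 1          
Tolkien | 1          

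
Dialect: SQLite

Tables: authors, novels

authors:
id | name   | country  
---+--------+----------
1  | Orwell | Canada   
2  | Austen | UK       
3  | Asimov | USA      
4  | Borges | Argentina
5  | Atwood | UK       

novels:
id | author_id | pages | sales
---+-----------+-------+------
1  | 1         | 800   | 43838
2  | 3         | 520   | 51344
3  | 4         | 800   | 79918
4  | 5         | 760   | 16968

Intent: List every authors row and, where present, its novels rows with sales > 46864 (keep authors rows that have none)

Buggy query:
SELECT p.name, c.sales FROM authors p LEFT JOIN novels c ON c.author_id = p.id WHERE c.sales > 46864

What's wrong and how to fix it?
Bug: Filtering c.sales in WHERE discards the NULL rows produced by LEFT JOIN, turning it into an inner join

Fix: Put 'c.sales > 46864' in the JOIN's ON clause instead of WHERE

Corrected query:
SELECT p.name, c.sales FROM authors p LEFT JOIN novels c ON c.author_id = p.id AND c.sales > 46864

Result:
name   | sales
-------+------
Orwell | NULL 
Austen | NULL 
Asimov | 51344
Borges | 79918
Atwood | NULL 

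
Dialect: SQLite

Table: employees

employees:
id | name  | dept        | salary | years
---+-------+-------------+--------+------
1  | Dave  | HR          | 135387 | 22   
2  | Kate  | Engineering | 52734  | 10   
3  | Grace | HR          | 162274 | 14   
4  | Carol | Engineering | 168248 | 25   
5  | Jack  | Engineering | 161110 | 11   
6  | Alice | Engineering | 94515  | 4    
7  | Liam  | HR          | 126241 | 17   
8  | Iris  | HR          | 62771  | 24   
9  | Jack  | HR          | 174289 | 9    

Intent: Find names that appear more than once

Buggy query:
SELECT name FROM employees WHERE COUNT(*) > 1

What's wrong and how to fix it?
Bug: COUNT(*) is an aggregate and cannot be used in WHERE

Fix: Group first, then use HAVING for the count condition

Corrected query:
SELECT name FROM employees GROUP BY name HAVING COUNT(*) > 1

Result:
name
----
Jack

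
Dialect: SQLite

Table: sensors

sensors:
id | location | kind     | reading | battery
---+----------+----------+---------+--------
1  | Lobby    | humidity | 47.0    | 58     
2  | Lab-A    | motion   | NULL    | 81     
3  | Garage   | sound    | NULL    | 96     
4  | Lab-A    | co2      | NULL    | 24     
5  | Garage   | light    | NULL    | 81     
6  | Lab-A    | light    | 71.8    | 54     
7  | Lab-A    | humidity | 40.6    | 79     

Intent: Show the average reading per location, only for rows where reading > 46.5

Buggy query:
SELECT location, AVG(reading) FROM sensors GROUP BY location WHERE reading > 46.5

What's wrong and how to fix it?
Bug: Row-level WHERE must come before GROUP BY in the clause order

Fix: Place WHERE between FROM and GROUP BY

Corrected query:
SELECT location, AVG(reading) FROM sensors WHERE reading > 46.5 GROUP BY location

Result:
location | AVG(reading)
---------+-------------
Lab-A    | 71.8        
Lobby    | 47          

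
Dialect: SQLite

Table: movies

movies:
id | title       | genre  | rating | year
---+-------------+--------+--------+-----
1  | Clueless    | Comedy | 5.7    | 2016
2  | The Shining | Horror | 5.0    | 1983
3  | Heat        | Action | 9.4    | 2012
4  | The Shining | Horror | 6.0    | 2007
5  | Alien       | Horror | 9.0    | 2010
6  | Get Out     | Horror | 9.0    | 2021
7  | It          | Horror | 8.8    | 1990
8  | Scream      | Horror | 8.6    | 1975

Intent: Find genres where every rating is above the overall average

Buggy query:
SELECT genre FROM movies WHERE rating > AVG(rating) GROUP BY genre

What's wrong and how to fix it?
Bug: AVG() is an aggregate; it can't sit directly in WHERE

Fix: Compute the overall average in a scalar subquery and compare each group's MIN against it in HAVING

Corrected query:
SELECT genre FROM movies GROUP BY genre HAVING MIN(rating) > (SELECT AVG(rating) FROM movies)

Result:
genre 
------
Action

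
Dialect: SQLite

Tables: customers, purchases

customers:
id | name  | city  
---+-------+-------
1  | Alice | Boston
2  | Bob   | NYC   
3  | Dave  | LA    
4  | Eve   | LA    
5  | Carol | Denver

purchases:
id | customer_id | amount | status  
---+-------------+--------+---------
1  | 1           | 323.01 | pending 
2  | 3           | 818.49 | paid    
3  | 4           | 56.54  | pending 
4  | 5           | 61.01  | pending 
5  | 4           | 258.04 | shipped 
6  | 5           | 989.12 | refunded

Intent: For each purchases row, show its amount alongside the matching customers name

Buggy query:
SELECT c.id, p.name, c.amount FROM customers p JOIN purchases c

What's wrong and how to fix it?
Bug: JOIN with no ON clause produces a cartesian product; every purchases row pairs with every customers row

Fix: Add ON c.customer_id = p.id to the JOIN

Corrected query:
SELECT c.id, p.name, c.amount FROM customers p JOIN purchases c ON c.customer_id = p.id

Result:
id | name  | amount
---+-------+-------
1  | Alice | 323.01
2  | Dave  | 818.49
3  | Eve   | 56.54 
4  | Carol | 61.01 
5  | Eve   | 258.04
6  | Carol | 989.12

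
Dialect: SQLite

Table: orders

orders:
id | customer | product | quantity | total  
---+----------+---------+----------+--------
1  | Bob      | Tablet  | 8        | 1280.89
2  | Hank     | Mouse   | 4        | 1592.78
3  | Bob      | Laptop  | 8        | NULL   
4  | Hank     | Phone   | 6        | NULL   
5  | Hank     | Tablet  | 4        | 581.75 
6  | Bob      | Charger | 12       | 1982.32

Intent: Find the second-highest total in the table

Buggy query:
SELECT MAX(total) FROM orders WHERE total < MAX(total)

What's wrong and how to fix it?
Bug: MAX(total) on the right of the comparison is an aggregate-in-WHERE error

Fix: Compute the overall MAX in a subquery, then take MAX of rows below it

Corrected query:
SELECT MAX(total) FROM orders WHERE total < (SELECT MAX(total) FROM orders)

Result:
MAX(total)
----------
1592.78   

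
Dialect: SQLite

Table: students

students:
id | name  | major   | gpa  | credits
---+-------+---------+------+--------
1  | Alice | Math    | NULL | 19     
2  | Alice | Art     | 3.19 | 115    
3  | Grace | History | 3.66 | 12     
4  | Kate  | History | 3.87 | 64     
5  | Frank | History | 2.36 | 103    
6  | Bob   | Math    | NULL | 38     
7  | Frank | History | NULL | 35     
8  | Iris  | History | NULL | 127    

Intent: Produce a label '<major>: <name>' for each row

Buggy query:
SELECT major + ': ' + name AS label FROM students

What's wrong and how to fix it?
Bug: SQLite uses || for string concatenation; + coerces text to numbers (yielding 0)

Fix: Use the || operator for string concatenation

Corrected query:
SELECT major || ': ' || name AS label FROM students

Result:
label         
--------------
Math: Alice   
Art: Alice    
History: Grace
History: Kate 
History: Frank
Math: Bob     
History: Frank
History: Iris 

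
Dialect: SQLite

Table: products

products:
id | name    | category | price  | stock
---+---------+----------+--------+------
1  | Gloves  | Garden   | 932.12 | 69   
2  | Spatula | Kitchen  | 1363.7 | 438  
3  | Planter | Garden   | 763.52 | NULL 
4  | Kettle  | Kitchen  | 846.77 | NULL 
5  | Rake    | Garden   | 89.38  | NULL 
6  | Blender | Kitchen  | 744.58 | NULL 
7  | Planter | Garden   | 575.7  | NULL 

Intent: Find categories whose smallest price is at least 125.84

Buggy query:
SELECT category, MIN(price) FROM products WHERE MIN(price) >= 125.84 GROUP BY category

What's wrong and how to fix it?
Bug: Aggregates like MIN are computed per group after WHERE runs

Fix: Use HAVING for the per-group MIN condition

Corrected query:
SELECT category, MIN(price) FROM products GROUP BY category HAVING MIN(price) >= 125.84

Result:
category | MIN(price)
---------+-----------
Kitchen  | 744.58    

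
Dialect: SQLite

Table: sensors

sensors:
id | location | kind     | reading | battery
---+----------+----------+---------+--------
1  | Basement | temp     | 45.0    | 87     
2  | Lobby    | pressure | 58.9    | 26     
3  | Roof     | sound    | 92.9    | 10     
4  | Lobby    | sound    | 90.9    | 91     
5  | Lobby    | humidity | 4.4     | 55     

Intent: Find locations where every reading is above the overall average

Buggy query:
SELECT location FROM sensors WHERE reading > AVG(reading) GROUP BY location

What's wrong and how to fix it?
Bug: AVG() is an aggregate; it can't sit directly in WHERE

Fix: Use a subquery for AVG and a HAVING MIN(...) filter so the condition holds for every row in the group

Corrected query:
SELECT location FROM sensors GROUP BY location HAVING MIN(reading) > (SELECT AVG(reading) FROM sensors)

Result:
location
--------
Roof    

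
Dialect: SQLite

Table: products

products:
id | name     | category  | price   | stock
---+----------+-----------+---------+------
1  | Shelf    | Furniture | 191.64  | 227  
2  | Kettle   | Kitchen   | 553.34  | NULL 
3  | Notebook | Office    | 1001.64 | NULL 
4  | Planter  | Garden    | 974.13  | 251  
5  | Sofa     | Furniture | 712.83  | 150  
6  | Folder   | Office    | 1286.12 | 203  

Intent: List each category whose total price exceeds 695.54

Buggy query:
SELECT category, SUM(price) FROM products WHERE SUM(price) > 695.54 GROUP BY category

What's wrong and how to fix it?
Bug: Aggregate functions cannot appear in a WHERE clause

Fix: Move the aggregate condition to a HAVING clause

Corrected query:
SELECT category, SUM(price) FROM products GROUP BY category HAVING SUM(price) > 695.54

Result:
category  | SUM(price)
----------+-----------
Furniture | 904.47    
Garden    | 974.13    
Office    | 2287.76   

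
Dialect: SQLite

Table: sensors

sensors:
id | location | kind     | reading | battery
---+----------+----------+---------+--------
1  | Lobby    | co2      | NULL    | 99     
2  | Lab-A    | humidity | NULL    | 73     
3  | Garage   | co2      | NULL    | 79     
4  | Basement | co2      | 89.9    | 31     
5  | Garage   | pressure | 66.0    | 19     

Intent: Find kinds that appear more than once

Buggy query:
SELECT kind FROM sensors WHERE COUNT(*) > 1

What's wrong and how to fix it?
Bug: COUNT(*) is an aggregate and cannot be used in WHERE

Fix: GROUP BY kind, then filter groups with HAVING COUNT(*) > 1

Corrected query:
SELECT kind FROM sensors GROUP BY kind HAVING COUNT(*) > 1

Result:
kind
----
co2 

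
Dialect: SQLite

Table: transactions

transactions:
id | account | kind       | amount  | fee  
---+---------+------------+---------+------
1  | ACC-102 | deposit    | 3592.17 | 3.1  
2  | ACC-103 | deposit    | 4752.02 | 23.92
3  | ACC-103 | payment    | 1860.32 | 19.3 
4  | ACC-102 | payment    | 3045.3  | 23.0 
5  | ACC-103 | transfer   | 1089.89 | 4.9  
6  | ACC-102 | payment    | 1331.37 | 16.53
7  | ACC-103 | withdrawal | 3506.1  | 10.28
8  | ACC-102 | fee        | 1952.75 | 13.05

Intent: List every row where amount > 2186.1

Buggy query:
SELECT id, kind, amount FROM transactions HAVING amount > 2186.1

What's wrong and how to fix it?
Bug: HAVING filters the output of aggregation, but this query has no GROUP BY and no aggregate functions, so SQLite rejects it (HAVING clause on a non-aggregate query); the condition here is per row

Fix: Replace HAVING with WHERE since the condition applies to individual rows

Corrected query:
SELECT id, kind, amount FROM transactions WHERE amount > 2186.1

Result:
id | kind       | amount 
---+------------+--------
1  | deposit    | 3592.17
2  | deposit    | 4752.02
4  | payment    | 3045.3 
7  | withdrawal | 3506.1 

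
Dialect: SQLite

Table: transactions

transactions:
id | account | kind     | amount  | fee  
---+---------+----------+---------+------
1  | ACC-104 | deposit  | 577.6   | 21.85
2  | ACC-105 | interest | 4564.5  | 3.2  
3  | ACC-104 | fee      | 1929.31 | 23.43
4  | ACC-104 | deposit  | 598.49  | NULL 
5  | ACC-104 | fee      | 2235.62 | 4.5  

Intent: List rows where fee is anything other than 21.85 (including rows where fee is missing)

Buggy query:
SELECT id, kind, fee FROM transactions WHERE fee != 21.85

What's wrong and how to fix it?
Bug: Inequality against NULL is unknown, not true; rows with NULL are dropped

Fix: Add an explicit OR fee IS NULL to include the missing-value rows

Corrected query:
SELECT id, kind, fee FROM transactions WHERE fee != 21.85 OR fee IS NULL

Result:
id | kind     | fee  
---+----------+------
2  | interest | 3.2  
3  | fee      | 23.43
4  | deposit  | NULL 
5  | fee      | 4.5  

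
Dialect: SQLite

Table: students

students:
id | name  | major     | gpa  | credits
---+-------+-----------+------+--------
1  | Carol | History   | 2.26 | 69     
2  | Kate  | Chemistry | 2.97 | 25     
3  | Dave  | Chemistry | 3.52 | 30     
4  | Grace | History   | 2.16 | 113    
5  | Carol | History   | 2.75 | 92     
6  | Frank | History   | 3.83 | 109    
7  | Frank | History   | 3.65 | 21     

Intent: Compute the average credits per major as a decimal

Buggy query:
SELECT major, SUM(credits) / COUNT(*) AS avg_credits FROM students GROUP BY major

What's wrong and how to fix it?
Bug: SUM(credits) and COUNT(*) are both integers; the division truncates the fractional part

Fix: Multiply by 1.0 (or CAST to REAL) to force floating-point division

Corrected query:
SELECT major, SUM(credits) * 1.0 / COUNT(*) AS avg_credits FROM students GROUP BY major

Result:
major     | avg_credits
----------+------------
Chemistry | 27.5       
History   | 80.8       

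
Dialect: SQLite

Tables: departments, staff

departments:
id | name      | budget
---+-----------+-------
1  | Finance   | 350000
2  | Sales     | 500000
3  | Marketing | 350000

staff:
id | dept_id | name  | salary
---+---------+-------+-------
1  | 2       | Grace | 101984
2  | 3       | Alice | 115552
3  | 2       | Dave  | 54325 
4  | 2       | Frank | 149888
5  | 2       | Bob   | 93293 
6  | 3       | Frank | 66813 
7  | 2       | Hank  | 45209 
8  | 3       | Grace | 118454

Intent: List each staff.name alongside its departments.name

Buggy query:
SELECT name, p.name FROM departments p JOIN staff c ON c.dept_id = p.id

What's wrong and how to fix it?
Bug: Both tables have a 'name' column; the unqualified reference is ambiguous

Fix: Prefix ambiguous columns with the table alias

Corrected query:
SELECT c.name, p.name FROM departments p JOIN staff c ON c.dept_id = p.id

Result:
name  | name     
------+----------
Grace | Sales    
Alice | Marketing
Dave  | Sales    
Frank | Sales    
Bob   | Sales    
Frank | Marketing
Hank  | Sales    
Grace | Marketing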